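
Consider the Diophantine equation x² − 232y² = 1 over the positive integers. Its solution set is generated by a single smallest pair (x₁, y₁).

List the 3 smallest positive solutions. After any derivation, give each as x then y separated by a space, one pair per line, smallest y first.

19603 1287
768555217 50458122
30131975818099 1978261129845

[15; 4,3,7,3,4,30] for √232; ℓ=6 ⇒ convergent index 5
k=0  a_k=15  p_k/q_k = 15/1
k=1  a_k=4  p_k/q_k = 61/4
…
k=4  a_k=3  p_k/q_k = 4539/298
k=5  a_k=4  p_k/q_k = 19603/1287
→ (19603, 1287).  Check: 19603²=384277609, 232·1287²=384277608, difference 1.
n=2: (19603,1287)∘(19603,1287) = (19603·19603+232·1287·1287, 19603·1287+1287·19603) = (768555217,50458122)
n=3: (768555217,50458122)∘(19603,1287) = (19603·768555217+232·1287·50458122, 19603·50458122+1287·768555217) = (30131975818099,1978261129845)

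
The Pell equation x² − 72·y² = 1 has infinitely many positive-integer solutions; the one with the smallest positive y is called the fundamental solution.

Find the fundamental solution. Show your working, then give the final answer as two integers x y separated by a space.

17 2

d=72: √d = [8; 2,16] (ℓ=2, even), read p_1/q_1
k=0  a_k=8  p_k/q_k = 8/1
k=1  a_k=2  p_k/q_k = 17/2
→ (17, 2).  Check: 17²=289, 72·2²=288, difference 1.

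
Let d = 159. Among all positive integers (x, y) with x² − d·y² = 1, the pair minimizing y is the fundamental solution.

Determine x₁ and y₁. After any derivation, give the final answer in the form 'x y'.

√159 = [12; 1,1,1,1,3,1,1,1,1,24, …], period ℓ=10 (even) → k=9
step 0: (12, 1)  from 12·(1,0) + (0,1)
step 1: (13, 1)  from 1·(12,1) + (1,0)
step 2: (25, 2)  from 1·(13,1) + (12,1)
step 3: (38, 3)  from 1·(25,2) + (13,1)
…
step 5: (227, 18)  from 3·(63,5) + (38,3)
…
step 7: (517, 41)  from 1·(290,23) + (227,18)
step 8: (807, 64)  from 1·(517,41) + (290,23)
step 9: (1324, 105)  from 1·(807,64) + (517,41)
fundamental: x₁=1324, y₁=105  (since 1752976 − 159·11025 = 1)

1324 105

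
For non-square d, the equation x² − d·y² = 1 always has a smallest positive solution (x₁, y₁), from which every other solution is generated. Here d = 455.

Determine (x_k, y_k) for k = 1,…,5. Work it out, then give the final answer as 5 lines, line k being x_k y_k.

64 3
8191 384
1048384 49149
134184961 6290688
17174626624 805158915

d=455: √d = [21; 3,42] (ℓ=2, even), read p_1/q_1
k=0  a_k=21  p_k/q_k = 21/1
k=1  a_k=3  p_k/q_k = 64/3
fundamental: x₁=64, y₁=3  (since 4096 − 455·9 = 1)
(64+3√455)^2 = 8191 + 384√455
(64+3√455)^3 = 1048384 + 49149√455
(64+3√455)^4 = 134184961 + 6290688√455
(64+3√455)^5 = 17174626624 + 805158915√455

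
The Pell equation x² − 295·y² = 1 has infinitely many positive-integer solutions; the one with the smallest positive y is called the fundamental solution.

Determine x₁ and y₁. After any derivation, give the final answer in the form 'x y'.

2024999 117900

[17; 5,1,2,3,2,6,2,3,2,1,5,34] for √295; ℓ=12 ⇒ convergent index 11
i=0: a=17 ⇒ p=17, q=1
…
i=7: a=2 ⇒ p=31208, q=1817
i=8: a=3 ⇒ p=108103, q=6294
…
i=10: a=1 ⇒ p=355517, q=20699
i=11: a=5 ⇒ p=2024999, q=117900
fundamental: x₁=2024999, y₁=117900  (since 4100620950001 − 295·13900410000 = 1)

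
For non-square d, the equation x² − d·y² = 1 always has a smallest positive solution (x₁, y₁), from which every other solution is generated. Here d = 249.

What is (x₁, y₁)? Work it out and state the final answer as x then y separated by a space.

8553815 542076

[15; 1,3,1,1,5,…,3,1,30] for √249; ℓ=16 ⇒ convergent index 15
k=0  a_k=15  p_k/q_k = 15/1
k=1  a_k=1  p_k/q_k = 16/1
…
k=4  a_k=1  p_k/q_k = 142/9
k=5  a_k=5  p_k/q_k = 789/50
…
k=7  a_k=3  p_k/q_k = 3582/227
…
k=9  a_k=3  p_k/q_k = 113835/7214
k=10  a_k=1  p_k/q_k = 150586/9543
k=11  a_k=5  p_k/q_k = 866765/54929
…
k=14  a_k=3  p_k/q_k = 6669699/422675
k=15  a_k=1  p_k/q_k = 8553815/542076
(x₁, y₁) = (8553815, 542076);  8553815² − 249·542076² = 1 ✓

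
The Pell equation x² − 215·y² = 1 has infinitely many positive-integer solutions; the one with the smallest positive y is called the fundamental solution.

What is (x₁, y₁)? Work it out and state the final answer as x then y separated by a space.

44 3

√215 → a₀=14, period (1,1,1,28); ℓ=4 even so k=3
i=0: a=14 ⇒ p=14, q=1
i=1: a=1 ⇒ p=15, q=1
i=2: a=1 ⇒ p=29, q=2
i=3: a=1 ⇒ p=44, q=3
fundamental: x₁=44, y₁=3  (since 1936 − 215·9 = 1)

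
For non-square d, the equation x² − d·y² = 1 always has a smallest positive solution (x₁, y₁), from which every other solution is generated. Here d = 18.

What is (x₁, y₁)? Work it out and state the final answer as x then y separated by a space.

[4; 4,8] for √18; ℓ=2 ⇒ convergent index 1
i=0: a=4 ⇒ p=4, q=1
i=1: a=4 ⇒ p=17, q=4
→ (17, 4).  Check: 17²=289, 18·4²=288, difference 1.

17 4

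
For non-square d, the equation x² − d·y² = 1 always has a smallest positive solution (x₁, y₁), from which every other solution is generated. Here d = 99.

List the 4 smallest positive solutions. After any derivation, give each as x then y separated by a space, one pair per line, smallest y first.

10 1
199 20
3970 399
79201 7960

√99 = [9; 1,18, …], period ℓ=2 (even) → k=1
a_0=9:  p_0=9·1+0=9,  q_0=9·0+1=1
a_1=1:  p_1=1·9+1=10,  q_1=1·1+0=1
(x₁, y₁) = (10, 1);  10² − 99·1² = 1 ✓
k=2:  x_2 = 10·10+99·1·1 = 199,  y_2 = 10·1+1·10 = 20
k=3:  x_3 = 10·199+99·1·20 = 3970,  y_3 = 10·20+1·199 = 399
k=4:  x_4 = 10·3970+99·1·399 = 79201,  y_4 = 10·399+1·3970 = 7960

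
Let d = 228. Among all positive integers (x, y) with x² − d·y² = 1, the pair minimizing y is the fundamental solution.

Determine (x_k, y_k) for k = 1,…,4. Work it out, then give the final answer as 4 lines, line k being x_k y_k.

151 10
45601 3020
13771351 912030
4158902401 275430040

√228 = [15; 10,30, …], period ℓ=2 (even) → k=1
k=0  a_k=15  p_k/q_k = 15/1
k=1  a_k=10  p_k/q_k = 151/10
fundamental: x₁=151, y₁=10  (since 22801 − 228·100 = 1)
(x_2, y_2) = (151·151 + 228·10·10, 151·10 + 10·151) = (45601, 3020)
(x_3, y_3) = (151·45601 + 228·10·3020, 151·3020 + 10·45601) = (13771351, 912030)
(x_4, y_4) = (151·13771351 + 228·10·912030, 151·912030 + 10·13771351) = (4158902401, 275430040)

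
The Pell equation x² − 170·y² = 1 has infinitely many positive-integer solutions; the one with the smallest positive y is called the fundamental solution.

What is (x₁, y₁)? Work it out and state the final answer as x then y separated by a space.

339 26

√170 → a₀=13, period (26); ℓ=1 odd so k=1
i=0: a=13 ⇒ p=13, q=1
i=1: a=26 ⇒ p=339, q=26
→ (339, 26).  Check: 339²=114921, 170·26²=114920, difference 1.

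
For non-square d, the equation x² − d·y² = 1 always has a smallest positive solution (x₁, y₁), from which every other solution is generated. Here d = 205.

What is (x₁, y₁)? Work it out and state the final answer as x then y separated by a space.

39689 2772

[14; 3,6,1,4,1,6,3,28] for √205; ℓ=8 ⇒ convergent index 7
a_0=14:  p_0=14·1+0=14,  q_0=14·0+1=1
a_1=3:  p_1=3·14+1=43,  q_1=3·1+0=3
…
a_3=1:  p_3=1·272+43=315,  q_3=1·19+3=22
a_4=4:  p_4=4·315+272=1532,  q_4=4·22+19=107
…
a_6=6:  p_6=6·1847+1532=12614,  q_6=6·129+107=881
a_7=3:  p_7=3·12614+1847=39689,  q_7=3·881+129=2772
(x₁, y₁) = (39689, 2772);  39689² − 205·2772² = 1 ✓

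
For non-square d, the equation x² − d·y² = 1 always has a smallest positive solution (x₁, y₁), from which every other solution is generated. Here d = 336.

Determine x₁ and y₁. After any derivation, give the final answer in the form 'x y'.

√336 → a₀=18, period (3,36); ℓ=2 even so k=1
k=0  a_k=18  p_k/q_k = 18/1
k=1  a_k=3  p_k/q_k = 55/3
(x₁, y₁) = (55, 3);  55² − 336·3² = 1 ✓

55 3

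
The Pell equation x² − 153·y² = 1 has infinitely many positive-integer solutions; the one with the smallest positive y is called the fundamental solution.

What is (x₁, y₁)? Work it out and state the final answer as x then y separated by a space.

d=153: √d = [12; 2,1,2,2,2,1,2,24] (ℓ=8, even), read p_7/q_7
i=0: a=12 ⇒ p=12, q=1
…
i=3: a=2 ⇒ p=99, q=8
…
i=6: a=1 ⇒ p=804, q=65
i=7: a=2 ⇒ p=2177, q=176
→ (2177, 176).  Check: 2177²=4739329, 153·176²=4739328, difference 1.

2177 176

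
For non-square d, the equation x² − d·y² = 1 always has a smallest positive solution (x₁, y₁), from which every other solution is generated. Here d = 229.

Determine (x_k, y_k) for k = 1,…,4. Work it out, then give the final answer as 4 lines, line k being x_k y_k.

√229 = [15; 7,1,1,7,30, …], period ℓ=5 (odd) → k=9
a_0=15:  p_0=15·1+0=15,  q_0=15·0+1=1
a_1=7:  p_1=7·15+1=106,  q_1=7·1+0=7
a_2=1:  p_2=1·106+15=121,  q_2=1·7+1=8
a_3=1:  p_3=1·121+106=227,  q_3=1·8+7=15
a_4=7:  p_4=7·227+121=1710,  q_4=7·15+8=113
a_5=30:  p_5=30·1710+227=51527,  q_5=30·113+15=3405
a_6=7:  p_6=7·51527+1710=362399,  q_6=7·3405+113=23948
a_7=1:  p_7=1·362399+51527=413926,  q_7=1·23948+3405=27353
a_8=1:  p_8=1·413926+362399=776325,  q_8=1·27353+23948=51301
a_9=7:  p_9=7·776325+413926=5848201,  q_9=7·51301+27353=386460
(x₁, y₁) = (5848201, 386460);  5848201² − 229·386460² = 1 ✓
(x_2, y_2) = (5848201·5848201 + 229·386460·386460, 5848201·386460 + 386460·5848201) = (68402909872801, 4520191516920)
(x_3, y_3) = (5848201·68402909872801 + 229·386460·4520191516920, 5848201·4520191516920 + 386460·68402909872801) = (800067931842043513801, 52869977098885735380)
(x_4, y_4) = (5848201·800067931842043513801 + 229·386460·52869977098885735380, 5848201·52869977098885735380 + 386460·800067931842043513801) = (9357916158133073035999171201, 618388505879356792878585840)

5848201 386460
68402909872801 4520191516920
800067931842043513801 52869977098885735380
9357916158133073035999171201 618388505879356792878585840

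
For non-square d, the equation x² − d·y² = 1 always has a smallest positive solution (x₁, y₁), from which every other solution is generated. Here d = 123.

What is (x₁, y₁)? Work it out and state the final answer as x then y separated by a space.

122 11

√123 → a₀=11, period (11,22); ℓ=2 even so k=1
a_0=11:  p_0=11·1+0=11,  q_0=11·0+1=1
a_1=11:  p_1=11·11+1=122,  q_1=11·1+0=11
fundamental: x₁=122, y₁=11  (since 14884 − 123·121 = 1)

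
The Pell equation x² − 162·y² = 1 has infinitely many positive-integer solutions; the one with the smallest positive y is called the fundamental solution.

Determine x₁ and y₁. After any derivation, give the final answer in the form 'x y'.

19601 1540

d=162: √d = [12; 1,2,1,2,12,2,1,2,1,24] (ℓ=10, even), read p_9/q_9
k=0  a_k=12  p_k/q_k = 12/1
k=1  a_k=1  p_k/q_k = 13/1
k=2  a_k=2  p_k/q_k = 38/3
k=3  a_k=1  p_k/q_k = 51/4
k=4  a_k=2  p_k/q_k = 140/11
k=5  a_k=12  p_k/q_k = 1731/136
…
k=7  a_k=1  p_k/q_k = 5333/419
k=8  a_k=2  p_k/q_k = 14268/1121
k=9  a_k=1  p_k/q_k = 19601/1540
(x₁, y₁) = (19601, 1540);  19601² − 162·1540² = 1 ✓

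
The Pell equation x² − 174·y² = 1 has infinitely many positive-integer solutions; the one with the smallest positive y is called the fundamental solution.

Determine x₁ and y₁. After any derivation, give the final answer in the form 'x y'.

1451 110

d=174: √d = [13; 5,4,5,26] (ℓ=4, even), read p_3/q_3
step 0: (13, 1)  from 13·(1,0) + (0,1)
…
step 2: (277, 21)  from 4·(66,5) + (13,1)
step 3: (1451, 110)  from 5·(277,21) + (66,5)
(x₁, y₁) = (1451, 110);  1451² − 174·110² = 1 ✓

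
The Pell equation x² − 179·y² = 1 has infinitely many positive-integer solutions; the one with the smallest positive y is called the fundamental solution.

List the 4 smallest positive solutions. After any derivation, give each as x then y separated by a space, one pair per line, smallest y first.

4190210 313191
35115719688199 2624672120220
294284479589372473370 21995854729733779209
2466227538440333747559727201 184334500894152933286567560

d=179: √d = [13; 2,1,1,1,3,…,1,2,26] (ℓ=14, even), read p_13/q_13
step 0: (13, 1)  from 13·(1,0) + (0,1)
step 1: (27, 2)  from 2·(13,1) + (1,0)
step 2: (40, 3)  from 1·(27,2) + (13,1)
…
step 4: (107, 8)  from 1·(67,5) + (40,3)
…
step 10: (575167, 42990)  from 1·(438125,32747) + (137042,10243)
…
step 12: (1588459, 118727)  from 1·(1013292,75737) + (575167,42990)
step 13: (4190210, 313191)  from 2·(1588459,118727) + (1013292,75737)
fundamental: x₁=4190210, y₁=313191  (since 17557859844100 − 179·98088602481 = 1)
(4190210+313191√179)^2 = 35115719688199 + 2624672120220√179
(4190210+313191√179)^3 = 294284479589372473370 + 21995854729733779209√179
(4190210+313191√179)^4 = 2466227538440333747559727201 + 184334500894152933286567560√179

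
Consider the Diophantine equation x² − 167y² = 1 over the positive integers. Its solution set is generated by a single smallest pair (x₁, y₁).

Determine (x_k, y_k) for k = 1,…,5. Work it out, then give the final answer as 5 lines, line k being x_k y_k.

[12; 1,11,1,24] for √167; ℓ=4 ⇒ convergent index 3
step 0: (12, 1)  from 12·(1,0) + (0,1)
step 1: (13, 1)  from 1·(12,1) + (1,0)
step 2: (155, 12)  from 11·(13,1) + (12,1)
step 3: (168, 13)  from 1·(155,12) + (13,1)
(x₁, y₁) = (168, 13);  168² − 167·13² = 1 ✓
(x_2, y_2) = (168·168 + 167·13·13, 168·13 + 13·168) = (56447, 4368)
(x_3, y_3) = (168·56447 + 167·13·4368, 168·4368 + 13·56447) = (18966024, 1467635)
(x_4, y_4) = (168·18966024 + 167·13·1467635, 168·1467635 + 13·18966024) = (6372527617, 493120992)
(x_5, y_5) = (168·6372527617 + 167·13·493120992, 168·493120992 + 13·6372527617) = (2141150313288, 165687185677)

168 13
56447 4368
18966024 1467635
6372527617 493120992
2141150313288 165687185677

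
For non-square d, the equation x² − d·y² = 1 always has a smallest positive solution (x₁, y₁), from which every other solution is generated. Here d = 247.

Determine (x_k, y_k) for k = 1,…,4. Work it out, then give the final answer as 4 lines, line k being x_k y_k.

√247 = [15; 1,2,1,1,9,1,9,1,1,2,1,30, …], period ℓ=12 (even) → k=11
i=0: a=15 ⇒ p=15, q=1
i=1: a=1 ⇒ p=16, q=1
…
i=3: a=1 ⇒ p=63, q=4
i=4: a=1 ⇒ p=110, q=7
i=5: a=9 ⇒ p=1053, q=67
i=6: a=1 ⇒ p=1163, q=74
i=7: a=9 ⇒ p=11520, q=733
i=8: a=1 ⇒ p=12683, q=807
i=9: a=1 ⇒ p=24203, q=1540
i=10: a=2 ⇒ p=61089, q=3887
i=11: a=1 ⇒ p=85292, q=5427
fundamental: x₁=85292, y₁=5427  (since 7274725264 − 247·29452329 = 1)
(x_2, y_2) = (85292·85292 + 247·5427·5427, 85292·5427 + 5427·85292) = (14549450527, 925759368)
(x_3, y_3) = (85292·14549450527 + 247·5427·925759368, 85292·925759368 + 5427·14549450527) = (2481903468612476, 157919736025485)
(x_4, y_4) = (85292·2481903468612476 + 247·5427·157919736025485, 85292·157919736025485 + 5427·2481903468612476) = (423373021275241155457, 26938580249245573872)

85292 5427
14549450527 925759368
2481903468612476 157919736025485
423373021275241155457 26938580249245573872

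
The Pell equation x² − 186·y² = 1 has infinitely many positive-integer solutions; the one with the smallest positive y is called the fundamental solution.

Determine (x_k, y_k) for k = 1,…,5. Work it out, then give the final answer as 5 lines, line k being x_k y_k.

7501 550
112530001 8251100
1688175067501 123783001650
25326002250120001 1856992582502200
379940684068125187501 27858602598915002750

[13; 1,1,1,3,4,3,1,1,1,26] for √186; ℓ=10 ⇒ convergent index 9
step 0: (13, 1)  from 13·(1,0) + (0,1)
step 1: (14, 1)  from 1·(13,1) + (1,0)
…
step 4: (150, 11)  from 3·(41,3) + (27,2)
…
step 6: (2073, 152)  from 3·(641,47) + (150,11)
…
step 8: (4787, 351)  from 1·(2714,199) + (2073,152)
step 9: (7501, 550)  from 1·(4787,351) + (2714,199)
→ (7501, 550).  Check: 7501²=56265001, 186·550²=56265000, difference 1.
k=2:  x_2 = 7501·7501+186·550·550 = 112530001,  y_2 = 7501·550+550·7501 = 8251100
k=3:  x_3 = 7501·112530001+186·550·8251100 = 1688175067501,  y_3 = 7501·8251100+550·112530001 = 123783001650
k=4:  x_4 = 7501·1688175067501+186·550·123783001650 = 25326002250120001,  y_4 = 7501·123783001650+550·1688175067501 = 1856992582502200
k=5:  x_5 = 7501·25326002250120001+186·550·1856992582502200 = 379940684068125187501,  y_5 = 7501·1856992582502200+550·25326002250120001 = 27858602598915002750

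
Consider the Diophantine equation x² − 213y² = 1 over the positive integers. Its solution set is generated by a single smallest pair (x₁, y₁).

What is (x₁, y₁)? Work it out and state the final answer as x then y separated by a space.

194399 13320

d=213: √d = [14; 1,1,2,6,1,8,1,6,2,1,1,28] (ℓ=12, even), read p_11/q_11
a_0=14:  p_0=14·1+0=14,  q_0=14·0+1=1
a_1=1:  p_1=1·14+1=15,  q_1=1·1+0=1
a_2=1:  p_2=1·15+14=29,  q_2=1·1+1=2
a_3=2:  p_3=2·29+15=73,  q_3=2·2+1=5
a_4=6:  p_4=6·73+29=467,  q_4=6·5+2=32
a_5=1:  p_5=1·467+73=540,  q_5=1·32+5=37
…
a_7=1:  p_7=1·4787+540=5327,  q_7=1·328+37=365
…
a_9=2:  p_9=2·36749+5327=78825,  q_9=2·2518+365=5401
a_10=1:  p_10=1·78825+36749=115574,  q_10=1·5401+2518=7919
a_11=1:  p_11=1·115574+78825=194399,  q_11=1·7919+5401=13320
→ (194399, 13320).  Check: 194399²=37790971201, 213·13320²=37790971200, difference 1.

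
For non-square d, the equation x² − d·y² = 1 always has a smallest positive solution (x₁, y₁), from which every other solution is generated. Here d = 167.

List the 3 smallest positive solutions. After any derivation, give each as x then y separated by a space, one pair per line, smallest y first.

168 13
56447 4368
18966024 1467635

d=167: √d = [12; 1,11,1,24] (ℓ=4, even), read p_3/q_3
k=0  a_k=12  p_k/q_k = 12/1
k=1  a_k=1  p_k/q_k = 13/1
k=2  a_k=11  p_k/q_k = 155/12
k=3  a_k=1  p_k/q_k = 168/13
→ (168, 13).  Check: 168²=28224, 167·13²=28223, difference 1.
n=2: (168,13)∘(168,13) = (168·168+167·13·13, 168·13+13·168) = (56447,4368)
n=3: (56447,4368)∘(168,13) = (168·56447+167·13·4368, 168·4368+13·56447) = (18966024,1467635)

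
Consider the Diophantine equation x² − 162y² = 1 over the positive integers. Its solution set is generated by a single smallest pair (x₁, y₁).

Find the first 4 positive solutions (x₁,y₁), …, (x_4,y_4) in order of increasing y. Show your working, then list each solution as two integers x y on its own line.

19601 1540
768398401 60371080
30122754096401 2366667076620
1180872205318713601 92778082677286160

d=162: √d = [12; 1,2,1,2,12,2,1,2,1,24] (ℓ=10, even), read p_9/q_9
step 0: (12, 1)  from 12·(1,0) + (0,1)
step 1: (13, 1)  from 1·(12,1) + (1,0)
step 2: (38, 3)  from 2·(13,1) + (12,1)
…
step 4: (140, 11)  from 2·(51,4) + (38,3)
step 5: (1731, 136)  from 12·(140,11) + (51,4)
…
step 7: (5333, 419)  from 1·(3602,283) + (1731,136)
step 8: (14268, 1121)  from 2·(5333,419) + (3602,283)
step 9: (19601, 1540)  from 1·(14268,1121) + (5333,419)
→ (19601, 1540).  Check: 19601²=384199201, 162·1540²=384199200, difference 1.
(x_2, y_2) = (19601·19601 + 162·1540·1540, 19601·1540 + 1540·19601) = (768398401, 60371080)
(x_3, y_3) = (19601·768398401 + 162·1540·60371080, 19601·60371080 + 1540·768398401) = (30122754096401, 2366667076620)
(x_4, y_4) = (19601·30122754096401 + 162·1540·2366667076620, 19601·2366667076620 + 1540·30122754096401) = (1180872205318713601, 92778082677286160)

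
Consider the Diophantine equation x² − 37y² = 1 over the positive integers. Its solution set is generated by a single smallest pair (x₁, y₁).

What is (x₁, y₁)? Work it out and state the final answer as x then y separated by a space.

[6; 12] for √37; ℓ=1 ⇒ convergent index 1
step 0: (6, 1)  from 6·(1,0) + (0,1)
step 1: (73, 12)  from 12·(6,1) + (1,0)
fundamental: x₁=73, y₁=12  (since 5329 − 37·144 = 1)

73 12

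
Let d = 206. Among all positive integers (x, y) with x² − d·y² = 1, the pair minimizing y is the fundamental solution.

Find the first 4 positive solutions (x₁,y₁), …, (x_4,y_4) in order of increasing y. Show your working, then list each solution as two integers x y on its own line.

√206 → a₀=14, period (2,1,5,14,5,1,2,28); ℓ=8 even so k=7
step 0: (14, 1)  from 14·(1,0) + (0,1)
…
step 5: (17539, 1222)  from 5·(3459,241) + (244,17)
step 6: (20998, 1463)  from 1·(17539,1222) + (3459,241)
step 7: (59535, 4148)  from 2·(20998,1463) + (17539,1222)
fundamental: x₁=59535, y₁=4148  (since 3544416225 − 206·17205904 = 1)
(59535+4148√206)^2 = 7088832449 + 493902360√206
(59535+4148√206)^3 = 844067279642895 + 58808954001052√206
(59535+4148√206)^4 = 100503090979990675201 + 7002382152411359280√206

59535 4148
7088832449 493902360
844067279642895 58808954001052
100503090979990675201 7002382152411359280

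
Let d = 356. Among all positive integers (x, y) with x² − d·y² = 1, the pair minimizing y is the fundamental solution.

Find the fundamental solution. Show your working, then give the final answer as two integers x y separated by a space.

500001 26500

d=356: √d = [18; 1,6,1,1,2,…,6,1,36] (ℓ=14, even), read p_13/q_13
a_0=18:  p_0=18·1+0=18,  q_0=18·0+1=1
a_1=1:  p_1=1·18+1=19,  q_1=1·1+0=1
…
a_3=1:  p_3=1·132+19=151,  q_3=1·7+1=8
a_4=1:  p_4=1·151+132=283,  q_4=1·8+7=15
…
a_7=8:  p_7=8·1000+717=8717,  q_7=8·53+38=462
a_8=1:  p_8=1·8717+1000=9717,  q_8=1·462+53=515
a_9=2:  p_9=2·9717+8717=28151,  q_9=2·515+462=1492
a_10=1:  p_10=1·28151+9717=37868,  q_10=1·1492+515=2007
a_11=1:  p_11=1·37868+28151=66019,  q_11=1·2007+1492=3499
a_12=6:  p_12=6·66019+37868=433982,  q_12=6·3499+2007=23001
a_13=1:  p_13=1·433982+66019=500001,  q_13=1·23001+3499=26500
(x₁, y₁) = (500001, 26500);  500001² − 356·26500² = 1 ✓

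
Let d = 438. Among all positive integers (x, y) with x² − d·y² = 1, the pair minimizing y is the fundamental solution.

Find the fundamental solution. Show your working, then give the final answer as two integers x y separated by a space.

293 14

√438 → a₀=20, period (1,12,1,40); ℓ=4 even so k=3
step 0: (20, 1)  from 20·(1,0) + (0,1)
step 1: (21, 1)  from 1·(20,1) + (1,0)
step 2: (272, 13)  from 12·(21,1) + (20,1)
step 3: (293, 14)  from 1·(272,13) + (21,1)
fundamental: x₁=293, y₁=14  (since 85849 − 438·196 = 1)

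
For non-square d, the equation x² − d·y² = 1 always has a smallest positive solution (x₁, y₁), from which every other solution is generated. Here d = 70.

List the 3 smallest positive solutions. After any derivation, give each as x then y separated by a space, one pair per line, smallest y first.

d=70: √d = [8; 2,1,2,1,2,16] (ℓ=6, even), read p_5/q_5
a_0=8:  p_0=8·1+0=8,  q_0=8·0+1=1
a_1=2:  p_1=2·8+1=17,  q_1=2·1+0=2
a_2=1:  p_2=1·17+8=25,  q_2=1·2+1=3
a_3=2:  p_3=2·25+17=67,  q_3=2·3+2=8
a_4=1:  p_4=1·67+25=92,  q_4=1·8+3=11
a_5=2:  p_5=2·92+67=251,  q_5=2·11+8=30
→ (251, 30).  Check: 251²=63001, 70·30²=63000, difference 1.
(251+30√70)^2 = 126001 + 15060√70
(251+30√70)^3 = 63252251 + 7560090√70

251 30
126001 15060
63252251 7560090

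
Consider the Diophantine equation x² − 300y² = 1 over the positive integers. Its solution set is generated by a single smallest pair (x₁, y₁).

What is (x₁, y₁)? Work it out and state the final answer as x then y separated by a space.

1351 78

[17; 3,8,3,34] for √300; ℓ=4 ⇒ convergent index 3
step 0: (17, 1)  from 17·(1,0) + (0,1)
step 1: (52, 3)  from 3·(17,1) + (1,0)
step 2: (433, 25)  from 8·(52,3) + (17,1)
step 3: (1351, 78)  from 3·(433,25) + (52,3)
→ (1351, 78).  Check: 1351²=1825201, 300·78²=1825200, difference 1.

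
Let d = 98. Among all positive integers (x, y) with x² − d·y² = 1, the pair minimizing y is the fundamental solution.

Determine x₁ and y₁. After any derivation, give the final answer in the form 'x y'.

[9; 1,8,1,18] for √98; ℓ=4 ⇒ convergent index 3
a_0=9:  p_0=9·1+0=9,  q_0=9·0+1=1
a_1=1:  p_1=1·9+1=10,  q_1=1·1+0=1
a_2=8:  p_2=8·10+9=89,  q_2=8·1+1=9
a_3=1:  p_3=1·89+10=99,  q_3=1·9+1=10
(x₁, y₁) = (99, 10);  99² − 98·10² = 1 ✓

99 10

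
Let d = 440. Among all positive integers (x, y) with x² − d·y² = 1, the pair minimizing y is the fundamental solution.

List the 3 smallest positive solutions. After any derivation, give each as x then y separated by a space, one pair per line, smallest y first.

21 1
881 42
36981 1763

d=440: √d = [20; 1,40] (ℓ=2, even), read p_1/q_1
step 0: (20, 1)  from 20·(1,0) + (0,1)
step 1: (21, 1)  from 1·(20,1) + (1,0)
→ (21, 1).  Check: 21²=441, 440·1²=440, difference 1.
k=2:  x_2 = 21·21+440·1·1 = 881,  y_2 = 21·1+1·21 = 42
k=3:  x_3 = 21·881+440·1·42 = 36981,  y_3 = 21·42+1·881 = 1763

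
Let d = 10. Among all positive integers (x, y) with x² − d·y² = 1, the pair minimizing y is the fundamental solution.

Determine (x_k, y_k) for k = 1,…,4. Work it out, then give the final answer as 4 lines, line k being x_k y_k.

19 6
721 228
27379 8658
1039681 328776

√10 = [3; 6, …], period ℓ=1 (odd) → k=1
i=0: a=3 ⇒ p=3, q=1
i=1: a=6 ⇒ p=19, q=6
fundamental: x₁=19, y₁=6  (since 361 − 10·36 = 1)
k=2:  x_2 = 19·19+10·6·6 = 721,  y_2 = 19·6+6·19 = 228
k=3:  x_3 = 19·721+10·6·228 = 27379,  y_3 = 19·228+6·721 = 8658
k=4:  x_4 = 19·27379+10·6·8658 = 1039681,  y_4 = 19·8658+6·27379 = 328776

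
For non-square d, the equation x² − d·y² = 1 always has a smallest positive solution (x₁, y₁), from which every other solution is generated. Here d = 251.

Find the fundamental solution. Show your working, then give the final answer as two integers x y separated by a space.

√251 → a₀=15, period (1,5,2,1,2,…,5,1,30); ℓ=14 even so k=13
a_0=15:  p_0=15·1+0=15,  q_0=15·0+1=1
…
a_3=2:  p_3=2·95+16=206,  q_3=2·6+1=13
a_4=1:  p_4=1·206+95=301,  q_4=1·13+6=19
…
a_6=2:  p_6=2·808+301=1917,  q_6=2·51+19=121
…
a_8=2:  p_8=2·29563+1917=61043,  q_8=2·1866+121=3853
…
a_11=2:  p_11=2·212692+151649=577033,  q_11=2·13425+9572=36422
a_12=5:  p_12=5·577033+212692=3097857,  q_12=5·36422+13425=195535
a_13=1:  p_13=1·3097857+577033=3674890,  q_13=1·195535+36422=231957
(x₁, y₁) = (3674890, 231957);  3674890² − 251·231957² = 1 ✓

3674890 231957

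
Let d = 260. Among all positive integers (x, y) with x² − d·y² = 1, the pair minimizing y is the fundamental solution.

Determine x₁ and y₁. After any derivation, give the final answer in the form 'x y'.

129 8

√260 = [16; 8,32, …], period ℓ=2 (even) → k=1
a_0=16:  p_0=16·1+0=16,  q_0=16·0+1=1
a_1=8:  p_1=8·16+1=129,  q_1=8·1+0=8
→ (129, 8).  Check: 129²=16641, 260·8²=16640, difference 1.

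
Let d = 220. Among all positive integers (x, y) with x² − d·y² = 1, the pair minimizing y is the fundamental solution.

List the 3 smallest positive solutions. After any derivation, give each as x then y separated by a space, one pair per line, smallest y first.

89 6
15841 1068
2819609 190098

√220 → a₀=14, period (1,4,1,28); ℓ=4 even so k=3
i=0: a=14 ⇒ p=14, q=1
i=1: a=1 ⇒ p=15, q=1
i=2: a=4 ⇒ p=74, q=5
i=3: a=1 ⇒ p=89, q=6
(x₁, y₁) = (89, 6);  89² − 220·6² = 1 ✓
n=2: (89,6)∘(89,6) = (89·89+220·6·6, 89·6+6·89) = (15841,1068)
n=3: (15841,1068)∘(89,6) = (89·15841+220·6·1068, 89·1068+6·15841) = (2819609,190098)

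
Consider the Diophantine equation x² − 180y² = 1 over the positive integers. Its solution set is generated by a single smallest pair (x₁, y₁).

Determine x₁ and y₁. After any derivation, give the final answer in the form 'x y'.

d=180: √d = [13; 2,2,2,26] (ℓ=4, even), read p_3/q_3
a_0=13:  p_0=13·1+0=13,  q_0=13·0+1=1
a_1=2:  p_1=2·13+1=27,  q_1=2·1+0=2
a_2=2:  p_2=2·27+13=67,  q_2=2·2+1=5
a_3=2:  p_3=2·67+27=161,  q_3=2·5+2=12
→ (161, 12).  Check: 161²=25921, 180·12²=25920, difference 1.

161 12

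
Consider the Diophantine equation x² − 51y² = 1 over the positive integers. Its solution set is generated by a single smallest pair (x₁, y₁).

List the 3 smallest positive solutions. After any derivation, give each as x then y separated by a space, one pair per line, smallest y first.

[7; 7,14] for √51; ℓ=2 ⇒ convergent index 1
a_0=7:  p_0=7·1+0=7,  q_0=7·0+1=1
a_1=7:  p_1=7·7+1=50,  q_1=7·1+0=7
(x₁, y₁) = (50, 7);  50² − 51·7² = 1 ✓
(x_2, y_2) = (50·50 + 51·7·7, 50·7 + 7·50) = (4999, 700)
(x_3, y_3) = (50·4999 + 51·7·700, 50·700 + 7·4999) = (499850, 69993)

50 7
4999 700
499850 69993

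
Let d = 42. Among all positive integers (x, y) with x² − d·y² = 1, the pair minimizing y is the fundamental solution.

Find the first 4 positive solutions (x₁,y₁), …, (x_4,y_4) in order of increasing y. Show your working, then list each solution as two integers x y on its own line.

√42 → a₀=6, period (2,12); ℓ=2 even so k=1
a_0=6:  p_0=6·1+0=6,  q_0=6·0+1=1
a_1=2:  p_1=2·6+1=13,  q_1=2·1+0=2
fundamental: x₁=13, y₁=2  (since 169 − 42·4 = 1)
(13+2√42)^2 = 337 + 52√42
(13+2√42)^3 = 8749 + 1350√42
(13+2√42)^4 = 227137 + 35048√42

13 2
337 52
8749 1350
227137 35048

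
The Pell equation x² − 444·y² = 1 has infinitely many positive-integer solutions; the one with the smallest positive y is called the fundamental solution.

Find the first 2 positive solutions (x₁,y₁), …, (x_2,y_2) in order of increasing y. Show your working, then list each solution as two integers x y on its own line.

√444 → a₀=21, period (14,42); ℓ=2 even so k=1
i=0: a=21 ⇒ p=21, q=1
i=1: a=14 ⇒ p=295, q=14
→ (295, 14).  Check: 295²=87025, 444·14²=87024, difference 1.
(x_2, y_2) = (295·295 + 444·14·14, 295·14 + 14·295) = (174049, 8260)

295 14
174049 8260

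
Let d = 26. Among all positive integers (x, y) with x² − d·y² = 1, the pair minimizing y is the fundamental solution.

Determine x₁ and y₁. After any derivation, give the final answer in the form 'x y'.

√26 → a₀=5, period (10); ℓ=1 odd so k=1
a_0=5:  p_0=5·1+0=5,  q_0=5·0+1=1
a_1=10:  p_1=10·5+1=51,  q_1=10·1+0=10
→ (51, 10).  Check: 51²=2601, 26·10²=2600, difference 1.

51 10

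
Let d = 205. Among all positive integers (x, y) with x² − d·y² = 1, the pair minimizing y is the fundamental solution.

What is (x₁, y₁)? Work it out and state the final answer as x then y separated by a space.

39689 2772

√205 = [14; 3,6,1,4,1,6,3,28, …], period ℓ=8 (even) → k=7
i=0: a=14 ⇒ p=14, q=1
…
i=2: a=6 ⇒ p=272, q=19
…
i=6: a=6 ⇒ p=12614, q=881
i=7: a=3 ⇒ p=39689, q=2772
fundamental: x₁=39689, y₁=2772  (since 1575216721 − 205·7683984 = 1)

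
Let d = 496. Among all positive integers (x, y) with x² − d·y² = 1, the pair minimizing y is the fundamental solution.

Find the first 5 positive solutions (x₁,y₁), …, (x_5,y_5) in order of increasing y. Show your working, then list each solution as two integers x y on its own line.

√496 → a₀=22, period (3,1,2,4,1,…,1,3,44); ℓ=16 even so k=15
i=0: a=22 ⇒ p=22, q=1
…
i=2: a=1 ⇒ p=89, q=4
…
i=4: a=4 ⇒ p=1069, q=48
i=5: a=1 ⇒ p=1314, q=59
…
i=7: a=2 ⇒ p=6080, q=273
i=8: a=2 ⇒ p=14543, q=653
…
i=10: a=1 ⇒ p=49709, q=2232
i=11: a=1 ⇒ p=84875, q=3811
…
i=13: a=2 ⇒ p=863293, q=38763
i=14: a=1 ⇒ p=1252502, q=56239
i=15: a=3 ⇒ p=4620799, q=207480
→ (4620799, 207480).  Check: 4620799²=21351783398401, 496·207480²=21351783398400, difference 1.
(x_2, y_2) = (4620799·4620799 + 496·207480·207480, 4620799·207480 + 207480·4620799) = (42703566796801, 1917446753040)
(x_3, y_3) = (4620799·42703566796801 + 496·207480·1917446753040, 4620799·1917446753040 + 207480·42703566796801) = (394649197502177907199, 17720272078000750440)
(x_4, y_4) = (4620799·394649197502177907199 + 496·207480·17720272078000750440, 4620799·17720272078000750440 + 207480·394649197502177907199) = (3647189234337689639247667201, 163763630995505661818050080)
(x_5, y_5) = (4620799·3647189234337689639247667201 + 496·207480·163763630995505661818050080, 4620799·163763630995505661818050080 + 207480·3647189234337689639247667201) = (33705856733676329245494460531519999, 1513437644680785412974289982477400)

4620799 207480
42703566796801 1917446753040
394649197502177907199 17720272078000750440
3647189234337689639247667201 163763630995505661818050080
33705856733676329245494460531519999 1513437644680785412974289982477400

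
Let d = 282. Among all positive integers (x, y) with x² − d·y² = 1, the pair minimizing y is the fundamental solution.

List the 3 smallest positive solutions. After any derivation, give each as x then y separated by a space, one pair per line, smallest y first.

2351 140
11054401 658280
51977791151 3095232420

√282 → a₀=16, period (1,3,1,4,1,3,1,32); ℓ=8 even so k=7
k=0  a_k=16  p_k/q_k = 16/1
k=1  a_k=1  p_k/q_k = 17/1
k=2  a_k=3  p_k/q_k = 67/4
…
k=4  a_k=4  p_k/q_k = 403/24
…
k=6  a_k=3  p_k/q_k = 1864/111
k=7  a_k=1  p_k/q_k = 2351/140
(x₁, y₁) = (2351, 140);  2351² − 282·140² = 1 ✓
k=2:  x_2 = 2351·2351+282·140·140 = 11054401,  y_2 = 2351·140+140·2351 = 658280
k=3:  x_3 = 2351·11054401+282·140·658280 = 51977791151,  y_3 = 2351·658280+140·11054401 = 3095232420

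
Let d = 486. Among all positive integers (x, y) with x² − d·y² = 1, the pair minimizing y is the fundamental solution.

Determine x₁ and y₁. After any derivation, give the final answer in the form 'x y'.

√486 → a₀=22, period (22,44); ℓ=2 even so k=1
step 0: (22, 1)  from 22·(1,0) + (0,1)
step 1: (485, 22)  from 22·(22,1) + (1,0)
fundamental: x₁=485, y₁=22  (since 235225 − 486·484 = 1)

485 22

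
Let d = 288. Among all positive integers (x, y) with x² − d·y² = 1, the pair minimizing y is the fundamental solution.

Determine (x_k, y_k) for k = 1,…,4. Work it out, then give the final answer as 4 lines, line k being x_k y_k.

√288 = [16; 1,32, …], period ℓ=2 (even) → k=1
i=0: a=16 ⇒ p=16, q=1
i=1: a=1 ⇒ p=17, q=1
fundamental: x₁=17, y₁=1  (since 289 − 288·1 = 1)
n=2: (17,1)∘(17,1) = (17·17+288·1·1, 17·1+1·17) = (577,34)
n=3: (577,34)∘(17,1) = (17·577+288·1·34, 17·34+1·577) = (19601,1155)
n=4: (19601,1155)∘(17,1) = (17·19601+288·1·1155, 17·1155+1·19601) = (665857,39236)

17 1
577 34
19601 1155
665857 39236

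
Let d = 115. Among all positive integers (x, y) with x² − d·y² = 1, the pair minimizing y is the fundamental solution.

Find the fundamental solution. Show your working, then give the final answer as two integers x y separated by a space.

1126 105

√115 → a₀=10, period (1,2,1,1,1,1,1,2,1,20); ℓ=10 even so k=9
i=0: a=10 ⇒ p=10, q=1
…
i=5: a=1 ⇒ p=118, q=11
i=6: a=1 ⇒ p=193, q=18
i=7: a=1 ⇒ p=311, q=29
i=8: a=2 ⇒ p=815, q=76
i=9: a=1 ⇒ p=1126, q=105
→ (1126, 105).  Check: 1126²=1267876, 115·105²=1267875, difference 1.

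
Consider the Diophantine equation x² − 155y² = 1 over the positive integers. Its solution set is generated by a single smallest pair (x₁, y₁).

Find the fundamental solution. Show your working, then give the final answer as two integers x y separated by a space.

√155 → a₀=12, period (2,4,2,24); ℓ=4 even so k=3
i=0: a=12 ⇒ p=12, q=1
…
i=2: a=4 ⇒ p=112, q=9
i=3: a=2 ⇒ p=249, q=20
→ (249, 20).  Check: 249²=62001, 155·20²=62000, difference 1.

249 20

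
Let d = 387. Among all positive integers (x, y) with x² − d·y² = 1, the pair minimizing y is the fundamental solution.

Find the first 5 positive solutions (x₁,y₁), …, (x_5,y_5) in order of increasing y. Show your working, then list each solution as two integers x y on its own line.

√387 = [19; 1,2,19,2,1,38, …], period ℓ=6 (even) → k=5
i=0: a=19 ⇒ p=19, q=1
i=1: a=1 ⇒ p=20, q=1
…
i=3: a=19 ⇒ p=1141, q=58
i=4: a=2 ⇒ p=2341, q=119
i=5: a=1 ⇒ p=3482, q=177
(x₁, y₁) = (3482, 177);  3482² − 387·177² = 1 ✓
(x_2, y_2) = (3482·3482 + 387·177·177, 3482·177 + 177·3482) = (24248647, 1232628)
(x_3, y_3) = (3482·24248647 + 387·177·1232628, 3482·1232628 + 177·24248647) = (168867574226, 8584021215)
(x_4, y_4) = (3482·168867574226 + 387·177·8584021215, 3482·8584021215 + 177·168867574226) = (1175993762661217, 59779122508632)
(x_5, y_5) = (3482·1175993762661217 + 387·177·59779122508632, 3482·59779122508632 + 177·1175993762661217) = (8189620394305140962, 416301800566092033)

3482 177
24248647 1232628
168867574226 8584021215
1175993762661217 59779122508632
8189620394305140962 416301800566092033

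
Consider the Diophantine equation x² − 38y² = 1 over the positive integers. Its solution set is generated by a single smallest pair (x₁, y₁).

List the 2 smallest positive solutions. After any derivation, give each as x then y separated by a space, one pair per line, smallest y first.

37 6
2737 444

√38 → a₀=6, period (6,12); ℓ=2 even so k=1
k=0  a_k=6  p_k/q_k = 6/1
k=1  a_k=6  p_k/q_k = 37/6
→ (37, 6).  Check: 37²=1369, 38·6²=1368, difference 1.
k=2:  x_2 = 37·37+38·6·6 = 2737,  y_2 = 37·6+6·37 = 444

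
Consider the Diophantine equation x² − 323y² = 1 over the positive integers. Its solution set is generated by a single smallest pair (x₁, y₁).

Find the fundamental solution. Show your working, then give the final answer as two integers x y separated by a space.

18 1

d=323: √d = [17; 1,34] (ℓ=2, even), read p_1/q_1
i=0: a=17 ⇒ p=17, q=1
i=1: a=1 ⇒ p=18, q=1
→ (18, 1).  Check: 18²=324, 323·1²=323, difference 1.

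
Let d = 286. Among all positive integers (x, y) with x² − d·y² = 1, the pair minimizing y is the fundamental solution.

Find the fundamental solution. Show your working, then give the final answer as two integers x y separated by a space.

561835 33222

d=286: √d = [16; 1,10,3,3,2,3,3,10,1,32] (ℓ=10, even), read p_9/q_9
step 0: (16, 1)  from 16·(1,0) + (0,1)
…
step 2: (186, 11)  from 10·(17,1) + (16,1)
…
step 5: (4397, 260)  from 2·(1911,113) + (575,34)
…
step 7: (49703, 2939)  from 3·(15102,893) + (4397,260)
step 8: (512132, 30283)  from 10·(49703,2939) + (15102,893)
step 9: (561835, 33222)  from 1·(512132,30283) + (49703,2939)
(x₁, y₁) = (561835, 33222);  561835² − 286·33222² = 1 ✓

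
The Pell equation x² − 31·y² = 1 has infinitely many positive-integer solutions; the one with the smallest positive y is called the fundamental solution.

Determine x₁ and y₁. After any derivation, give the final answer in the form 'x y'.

1520 273

d=31: √d = [5; 1,1,3,5,3,1,1,10] (ℓ=8, even), read p_7/q_7
a_0=5:  p_0=5·1+0=5,  q_0=5·0+1=1
a_1=1:  p_1=1·5+1=6,  q_1=1·1+0=1
a_2=1:  p_2=1·6+5=11,  q_2=1·1+1=2
a_3=3:  p_3=3·11+6=39,  q_3=3·2+1=7
a_4=5:  p_4=5·39+11=206,  q_4=5·7+2=37
a_5=3:  p_5=3·206+39=657,  q_5=3·37+7=118
a_6=1:  p_6=1·657+206=863,  q_6=1·118+37=155
a_7=1:  p_7=1·863+657=1520,  q_7=1·155+118=273
(x₁, y₁) = (1520, 273);  1520² − 31·273² = 1 ✓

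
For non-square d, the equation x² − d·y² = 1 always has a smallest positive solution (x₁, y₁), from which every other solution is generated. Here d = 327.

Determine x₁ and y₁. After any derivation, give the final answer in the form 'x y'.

√327 = [18; 12,36, …], period ℓ=2 (even) → k=1
a_0=18:  p_0=18·1+0=18,  q_0=18·0+1=1
a_1=12:  p_1=12·18+1=217,  q_1=12·1+0=12
(x₁, y₁) = (217, 12);  217² − 327·12² = 1 ✓

217 12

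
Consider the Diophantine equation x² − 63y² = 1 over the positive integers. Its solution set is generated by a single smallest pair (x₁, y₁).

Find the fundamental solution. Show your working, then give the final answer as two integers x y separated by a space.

8 1

√63 → a₀=7, period (1,14); ℓ=2 even so k=1
step 0: (7, 1)  from 7·(1,0) + (0,1)
step 1: (8, 1)  from 1·(7,1) + (1,0)
(x₁, y₁) = (8, 1);  8² − 63·1² = 1 ✓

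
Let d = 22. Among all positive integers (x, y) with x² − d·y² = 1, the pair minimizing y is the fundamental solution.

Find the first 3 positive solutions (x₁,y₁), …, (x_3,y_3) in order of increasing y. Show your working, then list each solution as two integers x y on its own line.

197 42
77617 16548
30580901 6519870

[4; 1,2,4,2,1,8] for √22; ℓ=6 ⇒ convergent index 5
k=0  a_k=4  p_k/q_k = 4/1
…
k=2  a_k=2  p_k/q_k = 14/3
k=3  a_k=4  p_k/q_k = 61/13
k=4  a_k=2  p_k/q_k = 136/29
k=5  a_k=1  p_k/q_k = 197/42
→ (197, 42).  Check: 197²=38809, 22·42²=38808, difference 1.
k=2:  x_2 = 197·197+22·42·42 = 77617,  y_2 = 197·42+42·197 = 16548
k=3:  x_3 = 197·77617+22·42·16548 = 30580901,  y_3 = 197·16548+42·77617 = 6519870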